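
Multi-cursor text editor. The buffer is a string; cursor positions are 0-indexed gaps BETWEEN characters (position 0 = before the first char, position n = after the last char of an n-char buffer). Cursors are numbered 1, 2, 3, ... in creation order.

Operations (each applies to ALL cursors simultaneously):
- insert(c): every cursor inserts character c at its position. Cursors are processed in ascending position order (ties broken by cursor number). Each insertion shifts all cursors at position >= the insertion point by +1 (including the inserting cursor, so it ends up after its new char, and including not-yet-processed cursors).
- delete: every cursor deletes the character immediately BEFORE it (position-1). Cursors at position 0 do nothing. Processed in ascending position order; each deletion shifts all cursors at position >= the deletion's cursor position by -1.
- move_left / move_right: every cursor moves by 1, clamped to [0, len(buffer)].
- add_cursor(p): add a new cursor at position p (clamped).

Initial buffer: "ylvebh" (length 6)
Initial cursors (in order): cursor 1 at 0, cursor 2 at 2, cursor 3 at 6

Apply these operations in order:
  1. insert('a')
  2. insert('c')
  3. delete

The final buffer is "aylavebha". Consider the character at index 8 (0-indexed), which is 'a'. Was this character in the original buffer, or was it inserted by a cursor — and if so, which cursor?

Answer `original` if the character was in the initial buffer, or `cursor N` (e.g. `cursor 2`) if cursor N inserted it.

After op 1 (insert('a')): buffer="aylavebha" (len 9), cursors c1@1 c2@4 c3@9, authorship 1..2....3
After op 2 (insert('c')): buffer="acylacvebhac" (len 12), cursors c1@2 c2@6 c3@12, authorship 11..22....33
After op 3 (delete): buffer="aylavebha" (len 9), cursors c1@1 c2@4 c3@9, authorship 1..2....3
Authorship (.=original, N=cursor N): 1 . . 2 . . . . 3
Index 8: author = 3

Answer: cursor 3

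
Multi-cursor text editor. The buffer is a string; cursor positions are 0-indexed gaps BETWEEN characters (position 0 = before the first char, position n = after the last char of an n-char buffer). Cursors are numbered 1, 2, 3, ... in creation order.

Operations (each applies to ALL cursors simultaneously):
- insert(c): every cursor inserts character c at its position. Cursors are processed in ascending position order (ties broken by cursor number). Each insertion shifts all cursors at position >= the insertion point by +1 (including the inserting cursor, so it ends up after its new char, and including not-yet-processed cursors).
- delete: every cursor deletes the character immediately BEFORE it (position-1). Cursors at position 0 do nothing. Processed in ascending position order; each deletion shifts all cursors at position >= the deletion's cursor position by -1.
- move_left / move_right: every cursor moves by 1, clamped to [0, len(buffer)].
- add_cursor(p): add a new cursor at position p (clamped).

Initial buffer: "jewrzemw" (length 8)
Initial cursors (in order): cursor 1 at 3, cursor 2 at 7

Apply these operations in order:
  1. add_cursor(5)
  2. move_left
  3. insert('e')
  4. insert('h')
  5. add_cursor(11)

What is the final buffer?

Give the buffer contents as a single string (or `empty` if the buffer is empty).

Answer: jeehwrehzeehmw

Derivation:
After op 1 (add_cursor(5)): buffer="jewrzemw" (len 8), cursors c1@3 c3@5 c2@7, authorship ........
After op 2 (move_left): buffer="jewrzemw" (len 8), cursors c1@2 c3@4 c2@6, authorship ........
After op 3 (insert('e')): buffer="jeewrezeemw" (len 11), cursors c1@3 c3@6 c2@9, authorship ..1..3..2..
After op 4 (insert('h')): buffer="jeehwrehzeehmw" (len 14), cursors c1@4 c3@8 c2@12, authorship ..11..33..22..
After op 5 (add_cursor(11)): buffer="jeehwrehzeehmw" (len 14), cursors c1@4 c3@8 c4@11 c2@12, authorship ..11..33..22..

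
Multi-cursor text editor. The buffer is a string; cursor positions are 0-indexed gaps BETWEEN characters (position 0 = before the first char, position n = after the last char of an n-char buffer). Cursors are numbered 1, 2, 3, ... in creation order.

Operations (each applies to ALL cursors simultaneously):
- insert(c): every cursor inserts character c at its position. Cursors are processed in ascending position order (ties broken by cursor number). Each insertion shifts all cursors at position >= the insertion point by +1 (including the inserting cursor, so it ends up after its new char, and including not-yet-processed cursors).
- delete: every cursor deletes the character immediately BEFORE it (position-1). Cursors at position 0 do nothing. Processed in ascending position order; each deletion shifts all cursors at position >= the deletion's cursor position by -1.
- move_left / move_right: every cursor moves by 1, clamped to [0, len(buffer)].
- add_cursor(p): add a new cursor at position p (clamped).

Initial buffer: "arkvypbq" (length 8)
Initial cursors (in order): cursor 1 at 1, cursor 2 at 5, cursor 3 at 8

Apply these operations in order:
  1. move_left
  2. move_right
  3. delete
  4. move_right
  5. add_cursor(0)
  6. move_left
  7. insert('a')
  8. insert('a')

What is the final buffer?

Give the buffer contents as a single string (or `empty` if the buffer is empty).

Answer: aaaarkvaapaab

Derivation:
After op 1 (move_left): buffer="arkvypbq" (len 8), cursors c1@0 c2@4 c3@7, authorship ........
After op 2 (move_right): buffer="arkvypbq" (len 8), cursors c1@1 c2@5 c3@8, authorship ........
After op 3 (delete): buffer="rkvpb" (len 5), cursors c1@0 c2@3 c3@5, authorship .....
After op 4 (move_right): buffer="rkvpb" (len 5), cursors c1@1 c2@4 c3@5, authorship .....
After op 5 (add_cursor(0)): buffer="rkvpb" (len 5), cursors c4@0 c1@1 c2@4 c3@5, authorship .....
After op 6 (move_left): buffer="rkvpb" (len 5), cursors c1@0 c4@0 c2@3 c3@4, authorship .....
After op 7 (insert('a')): buffer="aarkvapab" (len 9), cursors c1@2 c4@2 c2@6 c3@8, authorship 14...2.3.
After op 8 (insert('a')): buffer="aaaarkvaapaab" (len 13), cursors c1@4 c4@4 c2@9 c3@12, authorship 1414...22.33.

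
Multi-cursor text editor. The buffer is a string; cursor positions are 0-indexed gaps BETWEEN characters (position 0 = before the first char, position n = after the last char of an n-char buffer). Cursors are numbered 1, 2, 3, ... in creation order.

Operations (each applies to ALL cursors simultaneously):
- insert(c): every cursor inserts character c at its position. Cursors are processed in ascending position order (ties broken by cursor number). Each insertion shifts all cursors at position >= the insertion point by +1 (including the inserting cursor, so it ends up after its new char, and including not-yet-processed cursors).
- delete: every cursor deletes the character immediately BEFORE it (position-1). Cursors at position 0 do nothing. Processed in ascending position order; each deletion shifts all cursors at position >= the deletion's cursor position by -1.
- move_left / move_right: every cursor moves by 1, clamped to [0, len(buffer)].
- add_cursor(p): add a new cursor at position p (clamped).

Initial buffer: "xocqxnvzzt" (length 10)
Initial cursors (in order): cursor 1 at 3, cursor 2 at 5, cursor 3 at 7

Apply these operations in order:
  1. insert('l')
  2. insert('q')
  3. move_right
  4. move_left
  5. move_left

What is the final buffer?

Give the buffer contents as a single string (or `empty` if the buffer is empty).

Answer: xoclqqxlqnvlqzzt

Derivation:
After op 1 (insert('l')): buffer="xoclqxlnvlzzt" (len 13), cursors c1@4 c2@7 c3@10, authorship ...1..2..3...
After op 2 (insert('q')): buffer="xoclqqxlqnvlqzzt" (len 16), cursors c1@5 c2@9 c3@13, authorship ...11..22..33...
After op 3 (move_right): buffer="xoclqqxlqnvlqzzt" (len 16), cursors c1@6 c2@10 c3@14, authorship ...11..22..33...
After op 4 (move_left): buffer="xoclqqxlqnvlqzzt" (len 16), cursors c1@5 c2@9 c3@13, authorship ...11..22..33...
After op 5 (move_left): buffer="xoclqqxlqnvlqzzt" (len 16), cursors c1@4 c2@8 c3@12, authorship ...11..22..33...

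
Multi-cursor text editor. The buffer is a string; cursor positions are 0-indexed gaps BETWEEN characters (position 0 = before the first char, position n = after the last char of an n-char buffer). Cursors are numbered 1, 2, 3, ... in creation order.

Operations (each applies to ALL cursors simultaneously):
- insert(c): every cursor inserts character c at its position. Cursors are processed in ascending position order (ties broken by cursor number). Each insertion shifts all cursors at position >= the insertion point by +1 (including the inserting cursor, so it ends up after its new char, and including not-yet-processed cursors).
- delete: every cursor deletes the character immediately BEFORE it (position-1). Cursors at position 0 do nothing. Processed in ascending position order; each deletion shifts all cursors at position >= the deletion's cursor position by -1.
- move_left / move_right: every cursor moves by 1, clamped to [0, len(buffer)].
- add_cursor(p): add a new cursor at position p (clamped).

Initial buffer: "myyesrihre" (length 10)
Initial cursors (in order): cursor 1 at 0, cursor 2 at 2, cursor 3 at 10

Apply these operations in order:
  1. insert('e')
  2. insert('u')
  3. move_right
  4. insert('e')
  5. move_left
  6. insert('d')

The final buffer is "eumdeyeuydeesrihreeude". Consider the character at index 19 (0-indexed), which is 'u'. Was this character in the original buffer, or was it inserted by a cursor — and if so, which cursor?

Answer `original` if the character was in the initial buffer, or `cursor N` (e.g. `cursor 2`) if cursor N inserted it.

After op 1 (insert('e')): buffer="emyeyesrihree" (len 13), cursors c1@1 c2@4 c3@13, authorship 1..2........3
After op 2 (insert('u')): buffer="eumyeuyesrihreeu" (len 16), cursors c1@2 c2@6 c3@16, authorship 11..22........33
After op 3 (move_right): buffer="eumyeuyesrihreeu" (len 16), cursors c1@3 c2@7 c3@16, authorship 11..22........33
After op 4 (insert('e')): buffer="eumeyeuyeesrihreeue" (len 19), cursors c1@4 c2@9 c3@19, authorship 11.1.22.2.......333
After op 5 (move_left): buffer="eumeyeuyeesrihreeue" (len 19), cursors c1@3 c2@8 c3@18, authorship 11.1.22.2.......333
After op 6 (insert('d')): buffer="eumdeyeuydeesrihreeude" (len 22), cursors c1@4 c2@10 c3@21, authorship 11.11.22.22.......3333
Authorship (.=original, N=cursor N): 1 1 . 1 1 . 2 2 . 2 2 . . . . . . . 3 3 3 3
Index 19: author = 3

Answer: cursor 3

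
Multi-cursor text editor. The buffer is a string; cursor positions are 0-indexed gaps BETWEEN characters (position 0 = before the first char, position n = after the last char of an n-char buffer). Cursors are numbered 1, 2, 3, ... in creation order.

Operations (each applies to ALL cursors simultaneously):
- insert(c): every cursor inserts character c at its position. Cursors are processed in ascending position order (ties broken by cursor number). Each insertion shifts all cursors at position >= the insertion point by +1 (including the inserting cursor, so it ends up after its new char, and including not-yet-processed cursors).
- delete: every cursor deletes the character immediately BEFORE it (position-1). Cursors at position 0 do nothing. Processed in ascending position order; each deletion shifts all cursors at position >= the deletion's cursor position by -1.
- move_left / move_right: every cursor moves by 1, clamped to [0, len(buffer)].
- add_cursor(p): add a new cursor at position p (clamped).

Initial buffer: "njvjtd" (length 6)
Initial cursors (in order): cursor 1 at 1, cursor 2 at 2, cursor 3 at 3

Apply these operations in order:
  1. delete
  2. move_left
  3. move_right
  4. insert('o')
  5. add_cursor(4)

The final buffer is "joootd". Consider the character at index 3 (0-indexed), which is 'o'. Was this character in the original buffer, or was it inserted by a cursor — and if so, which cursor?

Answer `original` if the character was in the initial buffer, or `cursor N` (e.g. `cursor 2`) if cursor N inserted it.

After op 1 (delete): buffer="jtd" (len 3), cursors c1@0 c2@0 c3@0, authorship ...
After op 2 (move_left): buffer="jtd" (len 3), cursors c1@0 c2@0 c3@0, authorship ...
After op 3 (move_right): buffer="jtd" (len 3), cursors c1@1 c2@1 c3@1, authorship ...
After op 4 (insert('o')): buffer="joootd" (len 6), cursors c1@4 c2@4 c3@4, authorship .123..
After op 5 (add_cursor(4)): buffer="joootd" (len 6), cursors c1@4 c2@4 c3@4 c4@4, authorship .123..
Authorship (.=original, N=cursor N): . 1 2 3 . .
Index 3: author = 3

Answer: cursor 3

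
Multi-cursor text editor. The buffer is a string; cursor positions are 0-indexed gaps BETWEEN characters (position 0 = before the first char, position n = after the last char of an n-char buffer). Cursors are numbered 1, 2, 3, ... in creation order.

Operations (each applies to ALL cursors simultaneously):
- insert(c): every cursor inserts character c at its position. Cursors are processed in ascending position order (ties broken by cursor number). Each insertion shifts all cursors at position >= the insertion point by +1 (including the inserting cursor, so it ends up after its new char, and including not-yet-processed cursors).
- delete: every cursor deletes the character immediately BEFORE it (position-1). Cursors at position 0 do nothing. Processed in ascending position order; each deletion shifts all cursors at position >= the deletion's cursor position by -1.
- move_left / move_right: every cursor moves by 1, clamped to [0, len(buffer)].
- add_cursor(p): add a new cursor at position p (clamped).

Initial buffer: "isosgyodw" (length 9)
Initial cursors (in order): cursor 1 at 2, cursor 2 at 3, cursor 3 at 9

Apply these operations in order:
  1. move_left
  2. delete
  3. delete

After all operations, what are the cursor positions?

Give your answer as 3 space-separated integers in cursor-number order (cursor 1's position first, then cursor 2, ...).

After op 1 (move_left): buffer="isosgyodw" (len 9), cursors c1@1 c2@2 c3@8, authorship .........
After op 2 (delete): buffer="osgyow" (len 6), cursors c1@0 c2@0 c3@5, authorship ......
After op 3 (delete): buffer="osgyw" (len 5), cursors c1@0 c2@0 c3@4, authorship .....

Answer: 0 0 4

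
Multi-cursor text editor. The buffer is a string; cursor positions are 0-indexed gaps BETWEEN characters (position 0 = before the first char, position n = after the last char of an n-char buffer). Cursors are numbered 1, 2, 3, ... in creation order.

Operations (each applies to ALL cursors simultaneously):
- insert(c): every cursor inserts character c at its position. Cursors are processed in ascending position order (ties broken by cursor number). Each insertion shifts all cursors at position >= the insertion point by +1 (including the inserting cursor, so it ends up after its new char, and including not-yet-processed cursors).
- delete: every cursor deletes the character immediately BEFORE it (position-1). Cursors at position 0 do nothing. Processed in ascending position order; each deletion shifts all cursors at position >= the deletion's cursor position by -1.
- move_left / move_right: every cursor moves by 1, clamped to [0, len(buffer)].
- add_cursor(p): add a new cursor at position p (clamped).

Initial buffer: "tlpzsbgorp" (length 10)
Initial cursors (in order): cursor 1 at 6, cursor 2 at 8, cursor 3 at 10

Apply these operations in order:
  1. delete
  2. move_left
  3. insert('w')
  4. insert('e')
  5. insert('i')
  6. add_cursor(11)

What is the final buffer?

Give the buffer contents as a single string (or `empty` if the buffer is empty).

After op 1 (delete): buffer="tlpzsgr" (len 7), cursors c1@5 c2@6 c3@7, authorship .......
After op 2 (move_left): buffer="tlpzsgr" (len 7), cursors c1@4 c2@5 c3@6, authorship .......
After op 3 (insert('w')): buffer="tlpzwswgwr" (len 10), cursors c1@5 c2@7 c3@9, authorship ....1.2.3.
After op 4 (insert('e')): buffer="tlpzweswegwer" (len 13), cursors c1@6 c2@9 c3@12, authorship ....11.22.33.
After op 5 (insert('i')): buffer="tlpzweisweigweir" (len 16), cursors c1@7 c2@11 c3@15, authorship ....111.222.333.
After op 6 (add_cursor(11)): buffer="tlpzweisweigweir" (len 16), cursors c1@7 c2@11 c4@11 c3@15, authorship ....111.222.333.

Answer: tlpzweisweigweir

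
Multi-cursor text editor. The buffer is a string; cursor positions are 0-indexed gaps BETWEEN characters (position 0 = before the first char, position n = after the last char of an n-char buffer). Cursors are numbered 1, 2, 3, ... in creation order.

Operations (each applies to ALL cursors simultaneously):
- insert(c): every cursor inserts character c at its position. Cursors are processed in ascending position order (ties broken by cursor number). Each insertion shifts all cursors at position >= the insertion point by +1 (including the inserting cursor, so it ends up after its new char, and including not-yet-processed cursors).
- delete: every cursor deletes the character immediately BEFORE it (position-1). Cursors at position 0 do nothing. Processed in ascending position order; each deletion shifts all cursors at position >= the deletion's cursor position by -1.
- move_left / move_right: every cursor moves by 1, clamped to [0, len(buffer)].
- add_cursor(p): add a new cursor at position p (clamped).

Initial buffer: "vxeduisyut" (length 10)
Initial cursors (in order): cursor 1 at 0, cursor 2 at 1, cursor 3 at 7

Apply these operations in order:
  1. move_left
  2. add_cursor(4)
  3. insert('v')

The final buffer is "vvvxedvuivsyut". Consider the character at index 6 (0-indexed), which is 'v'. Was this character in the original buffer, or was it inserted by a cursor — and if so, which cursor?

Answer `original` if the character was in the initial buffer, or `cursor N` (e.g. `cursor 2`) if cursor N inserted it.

After op 1 (move_left): buffer="vxeduisyut" (len 10), cursors c1@0 c2@0 c3@6, authorship ..........
After op 2 (add_cursor(4)): buffer="vxeduisyut" (len 10), cursors c1@0 c2@0 c4@4 c3@6, authorship ..........
After op 3 (insert('v')): buffer="vvvxedvuivsyut" (len 14), cursors c1@2 c2@2 c4@7 c3@10, authorship 12....4..3....
Authorship (.=original, N=cursor N): 1 2 . . . . 4 . . 3 . . . .
Index 6: author = 4

Answer: cursor 4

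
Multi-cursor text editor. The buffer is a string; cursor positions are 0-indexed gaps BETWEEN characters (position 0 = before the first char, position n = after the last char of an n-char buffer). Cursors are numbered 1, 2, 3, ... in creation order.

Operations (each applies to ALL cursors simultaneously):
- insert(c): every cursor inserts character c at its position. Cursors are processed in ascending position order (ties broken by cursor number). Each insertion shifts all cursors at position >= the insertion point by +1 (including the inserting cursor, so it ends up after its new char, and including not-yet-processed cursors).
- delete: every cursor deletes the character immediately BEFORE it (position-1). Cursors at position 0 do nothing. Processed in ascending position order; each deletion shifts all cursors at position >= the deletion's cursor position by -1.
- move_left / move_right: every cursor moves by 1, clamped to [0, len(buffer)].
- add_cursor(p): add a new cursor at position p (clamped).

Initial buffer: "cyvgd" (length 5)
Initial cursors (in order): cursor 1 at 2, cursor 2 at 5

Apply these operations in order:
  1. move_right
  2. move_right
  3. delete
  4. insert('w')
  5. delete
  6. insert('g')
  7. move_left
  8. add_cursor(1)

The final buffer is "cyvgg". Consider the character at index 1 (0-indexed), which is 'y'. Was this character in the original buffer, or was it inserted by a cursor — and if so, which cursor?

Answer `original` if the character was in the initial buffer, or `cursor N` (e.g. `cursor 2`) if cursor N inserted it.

After op 1 (move_right): buffer="cyvgd" (len 5), cursors c1@3 c2@5, authorship .....
After op 2 (move_right): buffer="cyvgd" (len 5), cursors c1@4 c2@5, authorship .....
After op 3 (delete): buffer="cyv" (len 3), cursors c1@3 c2@3, authorship ...
After op 4 (insert('w')): buffer="cyvww" (len 5), cursors c1@5 c2@5, authorship ...12
After op 5 (delete): buffer="cyv" (len 3), cursors c1@3 c2@3, authorship ...
After op 6 (insert('g')): buffer="cyvgg" (len 5), cursors c1@5 c2@5, authorship ...12
After op 7 (move_left): buffer="cyvgg" (len 5), cursors c1@4 c2@4, authorship ...12
After op 8 (add_cursor(1)): buffer="cyvgg" (len 5), cursors c3@1 c1@4 c2@4, authorship ...12
Authorship (.=original, N=cursor N): . . . 1 2
Index 1: author = original

Answer: original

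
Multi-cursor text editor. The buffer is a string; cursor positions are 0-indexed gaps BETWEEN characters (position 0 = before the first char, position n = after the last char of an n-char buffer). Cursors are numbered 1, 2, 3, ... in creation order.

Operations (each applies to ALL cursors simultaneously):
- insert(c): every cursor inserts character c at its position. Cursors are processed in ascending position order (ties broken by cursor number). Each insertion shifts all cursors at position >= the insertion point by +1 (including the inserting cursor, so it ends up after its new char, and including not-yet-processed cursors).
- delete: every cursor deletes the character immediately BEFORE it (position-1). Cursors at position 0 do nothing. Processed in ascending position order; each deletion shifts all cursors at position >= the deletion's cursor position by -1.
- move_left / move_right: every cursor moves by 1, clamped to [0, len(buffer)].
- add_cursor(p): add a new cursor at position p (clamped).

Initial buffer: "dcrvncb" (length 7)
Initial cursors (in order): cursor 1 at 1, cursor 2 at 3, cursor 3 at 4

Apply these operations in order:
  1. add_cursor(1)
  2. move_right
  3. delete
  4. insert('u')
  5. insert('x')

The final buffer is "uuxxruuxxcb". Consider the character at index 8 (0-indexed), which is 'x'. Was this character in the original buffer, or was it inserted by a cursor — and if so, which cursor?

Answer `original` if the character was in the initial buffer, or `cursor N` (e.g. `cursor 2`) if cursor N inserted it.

After op 1 (add_cursor(1)): buffer="dcrvncb" (len 7), cursors c1@1 c4@1 c2@3 c3@4, authorship .......
After op 2 (move_right): buffer="dcrvncb" (len 7), cursors c1@2 c4@2 c2@4 c3@5, authorship .......
After op 3 (delete): buffer="rcb" (len 3), cursors c1@0 c4@0 c2@1 c3@1, authorship ...
After op 4 (insert('u')): buffer="uuruucb" (len 7), cursors c1@2 c4@2 c2@5 c3@5, authorship 14.23..
After op 5 (insert('x')): buffer="uuxxruuxxcb" (len 11), cursors c1@4 c4@4 c2@9 c3@9, authorship 1414.2323..
Authorship (.=original, N=cursor N): 1 4 1 4 . 2 3 2 3 . .
Index 8: author = 3

Answer: cursor 3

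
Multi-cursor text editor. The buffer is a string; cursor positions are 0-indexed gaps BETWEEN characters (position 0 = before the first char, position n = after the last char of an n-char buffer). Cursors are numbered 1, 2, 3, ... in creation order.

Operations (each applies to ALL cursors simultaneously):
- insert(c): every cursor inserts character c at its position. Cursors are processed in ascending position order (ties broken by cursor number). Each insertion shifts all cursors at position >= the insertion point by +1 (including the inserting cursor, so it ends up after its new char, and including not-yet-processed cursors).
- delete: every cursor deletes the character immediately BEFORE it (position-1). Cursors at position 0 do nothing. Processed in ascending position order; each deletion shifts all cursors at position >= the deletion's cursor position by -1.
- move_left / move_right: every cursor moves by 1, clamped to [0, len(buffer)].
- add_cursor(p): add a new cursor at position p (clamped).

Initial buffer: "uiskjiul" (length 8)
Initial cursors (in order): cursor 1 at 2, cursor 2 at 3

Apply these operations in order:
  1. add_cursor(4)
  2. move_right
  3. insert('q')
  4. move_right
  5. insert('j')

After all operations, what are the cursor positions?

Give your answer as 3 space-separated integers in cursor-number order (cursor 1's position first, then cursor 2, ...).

Answer: 6 9 12

Derivation:
After op 1 (add_cursor(4)): buffer="uiskjiul" (len 8), cursors c1@2 c2@3 c3@4, authorship ........
After op 2 (move_right): buffer="uiskjiul" (len 8), cursors c1@3 c2@4 c3@5, authorship ........
After op 3 (insert('q')): buffer="uisqkqjqiul" (len 11), cursors c1@4 c2@6 c3@8, authorship ...1.2.3...
After op 4 (move_right): buffer="uisqkqjqiul" (len 11), cursors c1@5 c2@7 c3@9, authorship ...1.2.3...
After op 5 (insert('j')): buffer="uisqkjqjjqijul" (len 14), cursors c1@6 c2@9 c3@12, authorship ...1.12.23.3..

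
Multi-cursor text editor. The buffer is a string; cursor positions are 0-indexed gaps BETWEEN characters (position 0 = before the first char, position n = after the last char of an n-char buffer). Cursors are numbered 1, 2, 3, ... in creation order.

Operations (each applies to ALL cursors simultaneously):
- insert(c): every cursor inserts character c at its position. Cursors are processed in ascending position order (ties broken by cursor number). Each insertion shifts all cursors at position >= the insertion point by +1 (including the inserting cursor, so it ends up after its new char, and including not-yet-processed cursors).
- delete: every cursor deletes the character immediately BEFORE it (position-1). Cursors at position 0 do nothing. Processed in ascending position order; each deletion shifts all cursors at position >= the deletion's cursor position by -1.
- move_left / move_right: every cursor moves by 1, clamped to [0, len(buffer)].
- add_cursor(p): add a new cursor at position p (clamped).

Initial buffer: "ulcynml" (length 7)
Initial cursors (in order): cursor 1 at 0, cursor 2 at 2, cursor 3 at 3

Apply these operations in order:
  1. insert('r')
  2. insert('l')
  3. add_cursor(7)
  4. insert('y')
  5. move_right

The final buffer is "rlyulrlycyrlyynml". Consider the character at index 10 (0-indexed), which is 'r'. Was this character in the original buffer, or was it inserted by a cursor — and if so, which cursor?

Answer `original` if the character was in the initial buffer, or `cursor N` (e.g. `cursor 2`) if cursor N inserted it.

Answer: cursor 3

Derivation:
After op 1 (insert('r')): buffer="rulrcrynml" (len 10), cursors c1@1 c2@4 c3@6, authorship 1..2.3....
After op 2 (insert('l')): buffer="rlulrlcrlynml" (len 13), cursors c1@2 c2@6 c3@9, authorship 11..22.33....
After op 3 (add_cursor(7)): buffer="rlulrlcrlynml" (len 13), cursors c1@2 c2@6 c4@7 c3@9, authorship 11..22.33....
After op 4 (insert('y')): buffer="rlyulrlycyrlyynml" (len 17), cursors c1@3 c2@8 c4@10 c3@13, authorship 111..222.4333....
After op 5 (move_right): buffer="rlyulrlycyrlyynml" (len 17), cursors c1@4 c2@9 c4@11 c3@14, authorship 111..222.4333....
Authorship (.=original, N=cursor N): 1 1 1 . . 2 2 2 . 4 3 3 3 . . . .
Index 10: author = 3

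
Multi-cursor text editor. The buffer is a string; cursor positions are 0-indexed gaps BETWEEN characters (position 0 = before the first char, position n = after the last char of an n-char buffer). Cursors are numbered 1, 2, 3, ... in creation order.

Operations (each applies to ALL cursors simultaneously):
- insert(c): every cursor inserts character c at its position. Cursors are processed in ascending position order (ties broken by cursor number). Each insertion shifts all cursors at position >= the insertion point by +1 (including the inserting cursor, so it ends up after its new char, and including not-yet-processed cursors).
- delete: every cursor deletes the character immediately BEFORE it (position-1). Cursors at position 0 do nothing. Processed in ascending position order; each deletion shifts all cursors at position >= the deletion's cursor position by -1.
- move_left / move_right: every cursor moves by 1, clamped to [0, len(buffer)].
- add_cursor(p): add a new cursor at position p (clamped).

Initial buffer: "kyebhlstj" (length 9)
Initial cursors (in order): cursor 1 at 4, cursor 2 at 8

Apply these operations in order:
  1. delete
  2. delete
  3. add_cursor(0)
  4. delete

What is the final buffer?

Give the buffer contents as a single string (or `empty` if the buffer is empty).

After op 1 (delete): buffer="kyehlsj" (len 7), cursors c1@3 c2@6, authorship .......
After op 2 (delete): buffer="kyhlj" (len 5), cursors c1@2 c2@4, authorship .....
After op 3 (add_cursor(0)): buffer="kyhlj" (len 5), cursors c3@0 c1@2 c2@4, authorship .....
After op 4 (delete): buffer="khj" (len 3), cursors c3@0 c1@1 c2@2, authorship ...

Answer: khj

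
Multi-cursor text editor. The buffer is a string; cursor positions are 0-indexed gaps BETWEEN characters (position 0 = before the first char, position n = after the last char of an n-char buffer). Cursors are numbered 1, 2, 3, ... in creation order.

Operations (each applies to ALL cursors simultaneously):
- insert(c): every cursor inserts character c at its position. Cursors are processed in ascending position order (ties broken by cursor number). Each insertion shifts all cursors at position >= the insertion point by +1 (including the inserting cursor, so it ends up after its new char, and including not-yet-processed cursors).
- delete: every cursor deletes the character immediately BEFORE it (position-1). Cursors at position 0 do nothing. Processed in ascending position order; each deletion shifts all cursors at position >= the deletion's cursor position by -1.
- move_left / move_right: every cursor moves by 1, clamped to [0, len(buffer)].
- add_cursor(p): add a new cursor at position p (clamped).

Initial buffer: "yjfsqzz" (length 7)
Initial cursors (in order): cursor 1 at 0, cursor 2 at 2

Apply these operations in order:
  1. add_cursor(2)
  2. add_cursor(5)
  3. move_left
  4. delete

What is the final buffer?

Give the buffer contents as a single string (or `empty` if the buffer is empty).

After op 1 (add_cursor(2)): buffer="yjfsqzz" (len 7), cursors c1@0 c2@2 c3@2, authorship .......
After op 2 (add_cursor(5)): buffer="yjfsqzz" (len 7), cursors c1@0 c2@2 c3@2 c4@5, authorship .......
After op 3 (move_left): buffer="yjfsqzz" (len 7), cursors c1@0 c2@1 c3@1 c4@4, authorship .......
After op 4 (delete): buffer="jfqzz" (len 5), cursors c1@0 c2@0 c3@0 c4@2, authorship .....

Answer: jfqzz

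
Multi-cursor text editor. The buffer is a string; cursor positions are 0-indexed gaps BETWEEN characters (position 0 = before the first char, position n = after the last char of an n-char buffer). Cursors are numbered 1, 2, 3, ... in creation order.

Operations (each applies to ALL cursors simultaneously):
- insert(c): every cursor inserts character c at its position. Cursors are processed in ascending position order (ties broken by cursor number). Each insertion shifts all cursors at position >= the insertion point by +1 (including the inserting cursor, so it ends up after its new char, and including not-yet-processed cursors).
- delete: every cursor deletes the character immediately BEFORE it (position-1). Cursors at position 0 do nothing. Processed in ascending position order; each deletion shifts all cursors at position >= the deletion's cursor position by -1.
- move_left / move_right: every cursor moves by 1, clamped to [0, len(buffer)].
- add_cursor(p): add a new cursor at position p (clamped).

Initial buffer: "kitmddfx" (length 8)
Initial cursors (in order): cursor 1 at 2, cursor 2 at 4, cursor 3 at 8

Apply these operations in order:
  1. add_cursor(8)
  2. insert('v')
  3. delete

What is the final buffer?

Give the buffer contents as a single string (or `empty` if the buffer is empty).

After op 1 (add_cursor(8)): buffer="kitmddfx" (len 8), cursors c1@2 c2@4 c3@8 c4@8, authorship ........
After op 2 (insert('v')): buffer="kivtmvddfxvv" (len 12), cursors c1@3 c2@6 c3@12 c4@12, authorship ..1..2....34
After op 3 (delete): buffer="kitmddfx" (len 8), cursors c1@2 c2@4 c3@8 c4@8, authorship ........

Answer: kitmddfx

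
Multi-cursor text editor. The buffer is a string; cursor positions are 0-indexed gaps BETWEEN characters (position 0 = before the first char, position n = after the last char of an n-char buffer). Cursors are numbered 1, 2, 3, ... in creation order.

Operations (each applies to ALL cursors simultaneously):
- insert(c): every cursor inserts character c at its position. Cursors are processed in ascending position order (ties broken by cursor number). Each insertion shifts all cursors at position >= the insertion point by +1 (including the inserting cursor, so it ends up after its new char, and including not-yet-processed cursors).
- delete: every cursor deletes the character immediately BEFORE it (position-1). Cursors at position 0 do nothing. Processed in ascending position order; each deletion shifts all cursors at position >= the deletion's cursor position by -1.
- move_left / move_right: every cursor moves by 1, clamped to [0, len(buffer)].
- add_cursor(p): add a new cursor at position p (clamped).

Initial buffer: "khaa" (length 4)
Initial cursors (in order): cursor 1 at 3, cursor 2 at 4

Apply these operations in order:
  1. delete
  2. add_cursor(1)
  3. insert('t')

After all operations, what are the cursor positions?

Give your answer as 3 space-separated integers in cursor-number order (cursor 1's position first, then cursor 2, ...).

After op 1 (delete): buffer="kh" (len 2), cursors c1@2 c2@2, authorship ..
After op 2 (add_cursor(1)): buffer="kh" (len 2), cursors c3@1 c1@2 c2@2, authorship ..
After op 3 (insert('t')): buffer="kthtt" (len 5), cursors c3@2 c1@5 c2@5, authorship .3.12

Answer: 5 5 2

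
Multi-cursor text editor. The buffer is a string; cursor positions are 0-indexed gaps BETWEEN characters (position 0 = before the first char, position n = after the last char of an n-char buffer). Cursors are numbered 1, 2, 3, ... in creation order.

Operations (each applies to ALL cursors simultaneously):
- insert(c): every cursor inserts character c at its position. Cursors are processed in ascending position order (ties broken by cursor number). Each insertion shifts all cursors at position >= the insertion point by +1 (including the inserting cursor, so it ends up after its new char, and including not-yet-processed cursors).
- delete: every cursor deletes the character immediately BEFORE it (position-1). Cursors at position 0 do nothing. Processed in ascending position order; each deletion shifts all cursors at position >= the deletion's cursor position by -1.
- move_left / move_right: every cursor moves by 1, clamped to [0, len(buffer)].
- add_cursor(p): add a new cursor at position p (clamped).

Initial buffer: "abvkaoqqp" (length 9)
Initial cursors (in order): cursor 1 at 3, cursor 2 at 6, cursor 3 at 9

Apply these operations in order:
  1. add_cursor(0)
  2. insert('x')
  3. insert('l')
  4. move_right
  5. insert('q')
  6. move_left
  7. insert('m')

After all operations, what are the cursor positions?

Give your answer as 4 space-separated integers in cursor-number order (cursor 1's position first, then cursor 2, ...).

After op 1 (add_cursor(0)): buffer="abvkaoqqp" (len 9), cursors c4@0 c1@3 c2@6 c3@9, authorship .........
After op 2 (insert('x')): buffer="xabvxkaoxqqpx" (len 13), cursors c4@1 c1@5 c2@9 c3@13, authorship 4...1...2...3
After op 3 (insert('l')): buffer="xlabvxlkaoxlqqpxl" (len 17), cursors c4@2 c1@7 c2@12 c3@17, authorship 44...11...22...33
After op 4 (move_right): buffer="xlabvxlkaoxlqqpxl" (len 17), cursors c4@3 c1@8 c2@13 c3@17, authorship 44...11...22...33
After op 5 (insert('q')): buffer="xlaqbvxlkqaoxlqqqpxlq" (len 21), cursors c4@4 c1@10 c2@16 c3@21, authorship 44.4..11.1..22.2..333
After op 6 (move_left): buffer="xlaqbvxlkqaoxlqqqpxlq" (len 21), cursors c4@3 c1@9 c2@15 c3@20, authorship 44.4..11.1..22.2..333
After op 7 (insert('m')): buffer="xlamqbvxlkmqaoxlqmqqpxlmq" (len 25), cursors c4@4 c1@11 c2@18 c3@24, authorship 44.44..11.11..22.22..3333

Answer: 11 18 24 4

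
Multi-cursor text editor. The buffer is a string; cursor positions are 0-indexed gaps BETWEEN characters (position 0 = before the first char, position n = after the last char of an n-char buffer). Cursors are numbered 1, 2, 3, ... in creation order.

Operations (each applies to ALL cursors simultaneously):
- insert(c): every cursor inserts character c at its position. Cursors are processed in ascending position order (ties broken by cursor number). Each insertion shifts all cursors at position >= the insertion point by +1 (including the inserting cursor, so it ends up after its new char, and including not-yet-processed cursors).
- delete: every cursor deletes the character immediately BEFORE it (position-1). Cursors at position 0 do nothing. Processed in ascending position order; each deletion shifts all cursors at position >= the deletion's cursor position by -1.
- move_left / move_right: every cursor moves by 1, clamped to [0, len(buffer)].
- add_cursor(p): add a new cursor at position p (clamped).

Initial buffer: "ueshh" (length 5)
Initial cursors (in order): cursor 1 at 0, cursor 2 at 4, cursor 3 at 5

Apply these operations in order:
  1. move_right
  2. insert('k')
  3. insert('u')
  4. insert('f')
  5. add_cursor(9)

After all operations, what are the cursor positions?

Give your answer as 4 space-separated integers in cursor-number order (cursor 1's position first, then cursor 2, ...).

After op 1 (move_right): buffer="ueshh" (len 5), cursors c1@1 c2@5 c3@5, authorship .....
After op 2 (insert('k')): buffer="ukeshhkk" (len 8), cursors c1@2 c2@8 c3@8, authorship .1....23
After op 3 (insert('u')): buffer="ukueshhkkuu" (len 11), cursors c1@3 c2@11 c3@11, authorship .11....2323
After op 4 (insert('f')): buffer="ukufeshhkkuuff" (len 14), cursors c1@4 c2@14 c3@14, authorship .111....232323
After op 5 (add_cursor(9)): buffer="ukufeshhkkuuff" (len 14), cursors c1@4 c4@9 c2@14 c3@14, authorship .111....232323

Answer: 4 14 14 9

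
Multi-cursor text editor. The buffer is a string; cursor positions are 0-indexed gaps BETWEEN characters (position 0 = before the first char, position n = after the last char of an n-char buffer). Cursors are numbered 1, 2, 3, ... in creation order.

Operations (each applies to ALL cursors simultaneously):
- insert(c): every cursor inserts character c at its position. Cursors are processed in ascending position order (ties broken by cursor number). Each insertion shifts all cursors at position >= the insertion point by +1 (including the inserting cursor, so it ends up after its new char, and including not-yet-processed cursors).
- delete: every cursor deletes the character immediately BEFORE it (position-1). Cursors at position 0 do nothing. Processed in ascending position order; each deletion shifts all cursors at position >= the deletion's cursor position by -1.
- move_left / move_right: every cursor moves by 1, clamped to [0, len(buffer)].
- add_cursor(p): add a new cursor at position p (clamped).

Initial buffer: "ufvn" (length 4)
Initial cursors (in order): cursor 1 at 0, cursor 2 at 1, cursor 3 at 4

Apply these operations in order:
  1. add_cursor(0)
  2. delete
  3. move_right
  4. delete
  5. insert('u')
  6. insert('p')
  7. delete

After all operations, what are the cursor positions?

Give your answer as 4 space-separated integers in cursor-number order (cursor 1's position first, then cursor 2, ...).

Answer: 4 4 4 4

Derivation:
After op 1 (add_cursor(0)): buffer="ufvn" (len 4), cursors c1@0 c4@0 c2@1 c3@4, authorship ....
After op 2 (delete): buffer="fv" (len 2), cursors c1@0 c2@0 c4@0 c3@2, authorship ..
After op 3 (move_right): buffer="fv" (len 2), cursors c1@1 c2@1 c4@1 c3@2, authorship ..
After op 4 (delete): buffer="" (len 0), cursors c1@0 c2@0 c3@0 c4@0, authorship 
After op 5 (insert('u')): buffer="uuuu" (len 4), cursors c1@4 c2@4 c3@4 c4@4, authorship 1234
After op 6 (insert('p')): buffer="uuuupppp" (len 8), cursors c1@8 c2@8 c3@8 c4@8, authorship 12341234
After op 7 (delete): buffer="uuuu" (len 4), cursors c1@4 c2@4 c3@4 c4@4, authorship 1234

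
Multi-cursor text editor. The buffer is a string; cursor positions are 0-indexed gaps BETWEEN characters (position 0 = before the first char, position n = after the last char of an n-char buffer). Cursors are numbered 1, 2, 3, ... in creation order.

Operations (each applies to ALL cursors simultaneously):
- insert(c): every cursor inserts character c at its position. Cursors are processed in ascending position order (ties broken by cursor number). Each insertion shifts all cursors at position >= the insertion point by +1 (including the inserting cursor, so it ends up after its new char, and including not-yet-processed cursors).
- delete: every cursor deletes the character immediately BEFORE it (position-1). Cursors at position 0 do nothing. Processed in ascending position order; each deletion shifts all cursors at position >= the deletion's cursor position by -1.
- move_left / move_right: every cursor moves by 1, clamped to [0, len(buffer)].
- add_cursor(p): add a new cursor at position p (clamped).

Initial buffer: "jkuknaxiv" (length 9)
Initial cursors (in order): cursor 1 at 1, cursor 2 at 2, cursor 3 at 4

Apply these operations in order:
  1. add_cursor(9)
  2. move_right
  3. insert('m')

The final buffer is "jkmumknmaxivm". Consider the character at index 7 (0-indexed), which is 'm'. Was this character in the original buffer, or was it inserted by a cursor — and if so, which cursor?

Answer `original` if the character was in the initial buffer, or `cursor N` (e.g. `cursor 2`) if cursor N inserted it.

After op 1 (add_cursor(9)): buffer="jkuknaxiv" (len 9), cursors c1@1 c2@2 c3@4 c4@9, authorship .........
After op 2 (move_right): buffer="jkuknaxiv" (len 9), cursors c1@2 c2@3 c3@5 c4@9, authorship .........
After op 3 (insert('m')): buffer="jkmumknmaxivm" (len 13), cursors c1@3 c2@5 c3@8 c4@13, authorship ..1.2..3....4
Authorship (.=original, N=cursor N): . . 1 . 2 . . 3 . . . . 4
Index 7: author = 3

Answer: cursor 3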